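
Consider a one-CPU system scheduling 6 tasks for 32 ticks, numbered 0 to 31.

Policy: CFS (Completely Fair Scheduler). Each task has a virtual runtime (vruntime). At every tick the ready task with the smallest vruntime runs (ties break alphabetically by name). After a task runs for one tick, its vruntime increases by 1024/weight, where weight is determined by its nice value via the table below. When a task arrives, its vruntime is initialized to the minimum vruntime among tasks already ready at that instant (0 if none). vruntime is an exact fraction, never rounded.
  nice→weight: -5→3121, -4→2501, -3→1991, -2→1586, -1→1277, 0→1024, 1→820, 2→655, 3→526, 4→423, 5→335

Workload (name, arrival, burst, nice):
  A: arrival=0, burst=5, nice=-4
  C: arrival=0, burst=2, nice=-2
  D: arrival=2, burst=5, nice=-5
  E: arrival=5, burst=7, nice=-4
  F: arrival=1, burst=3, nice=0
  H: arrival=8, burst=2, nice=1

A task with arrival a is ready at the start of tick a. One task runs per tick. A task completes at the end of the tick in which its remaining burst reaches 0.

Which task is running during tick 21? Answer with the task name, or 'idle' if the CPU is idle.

running at tick 21 = E

t=0: vr[A=0 C=0] → run A
t=1: vr[A=1024/2501 C=0 F=0] → run C
t=2: vr[A=1024/2501 C=512/793 D=0 F=0] → run D
t=3: vr[A=1024/2501 C=512/793 D=1024/3121 F=0] → run F
t=4: vr[A=1024/2501 C=512/793 D=1024/3121 F=1] → run D
t=5: vr[A=1024/2501 C=512/793 D=2048/3121 E=1024/2501 F=1] → run A
t=6: vr[A=2048/2501 C=512/793 D=2048/3121 E=1024/2501 F=1] → run E
t=7: vr[A=2048/2501 C=512/793 D=2048/3121 E=2048/2501 F=1] → run C
t=8: vr[A=2048/2501 D=2048/3121 E=2048/2501 F=1 H=2048/3121] → run D
t=9: vr[A=2048/2501 D=3072/3121 E=2048/2501 F=1 H=2048/3121] → run H
t=10: vr[A=2048/2501 D=3072/3121 E=2048/2501 F=1 H=1218816/639805] → run A
t=11: vr[A=3072/2501 D=3072/3121 E=2048/2501 F=1 H=1218816/639805] → run E
t=12: vr[A=3072/2501 D=3072/3121 E=3072/2501 F=1 H=1218816/639805] → run D
t=13: vr[A=3072/2501 D=4096/3121 E=3072/2501 F=1 H=1218816/639805] → run F
t=14: vr[A=3072/2501 D=4096/3121 E=3072/2501 F=2 H=1218816/639805] → run A
t=15: vr[A=4096/2501 D=4096/3121 E=3072/2501 F=2 H=1218816/639805] → run E
t=16: vr[A=4096/2501 D=4096/3121 E=4096/2501 F=2 H=1218816/639805] → run D
t=17: vr[A=4096/2501 E=4096/2501 F=2 H=1218816/639805] → run A
t=18: vr[E=4096/2501 F=2 H=1218816/639805] → run E
t=19: vr[E=5120/2501 F=2 H=1218816/639805] → run H
t=20: vr[E=5120/2501 F=2] → run F
t=21: vr[E=5120/2501] → run E
t=22: vr[E=6144/2501] → run E
t=23: vr[E=7168/2501] → run E
t=24: (idle)
t=25: (idle)
t=26: (idle)
t=27: (idle)
t=28: (idle)
t=29: (idle)
t=30: (idle)
t=31: (idle)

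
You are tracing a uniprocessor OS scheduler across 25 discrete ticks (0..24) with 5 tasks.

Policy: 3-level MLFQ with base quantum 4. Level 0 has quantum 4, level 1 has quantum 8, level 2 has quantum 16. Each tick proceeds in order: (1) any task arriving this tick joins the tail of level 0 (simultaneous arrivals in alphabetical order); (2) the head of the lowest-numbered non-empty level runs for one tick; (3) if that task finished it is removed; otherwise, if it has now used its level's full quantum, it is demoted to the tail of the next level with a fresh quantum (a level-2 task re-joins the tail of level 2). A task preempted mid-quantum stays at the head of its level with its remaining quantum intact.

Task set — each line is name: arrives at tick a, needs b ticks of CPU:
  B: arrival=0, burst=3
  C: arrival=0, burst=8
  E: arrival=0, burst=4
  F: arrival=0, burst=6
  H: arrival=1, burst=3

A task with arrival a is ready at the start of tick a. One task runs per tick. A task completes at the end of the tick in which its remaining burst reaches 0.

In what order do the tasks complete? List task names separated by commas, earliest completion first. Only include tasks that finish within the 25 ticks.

t=0: L0/L1/L2 = BCEF/-/- → run B
t=1: L0/L1/L2 = BCEFH/-/- → run B
t=2: L0/L1/L2 = BCEFH/-/- → run B
t=3: L0/L1/L2 = CEFH/-/- → run C
t=4: L0/L1/L2 = CEFH/-/- → run C
t=5: L0/L1/L2 = CEFH/-/- → run C
t=6: L0/L1/L2 = CEFH/-/- → run C
t=7: L0/L1/L2 = EFH/C/- → run E
t=8: L0/L1/L2 = EFH/C/- → run E
t=9: L0/L1/L2 = EFH/C/- → run E
t=10: L0/L1/L2 = EFH/C/- → run E
t=11: L0/L1/L2 = FH/C/- → run F
t=12: L0/L1/L2 = FH/C/- → run F
t=13: L0/L1/L2 = FH/C/- → run F
t=14: L0/L1/L2 = FH/C/- → run F
t=15: L0/L1/L2 = H/CF/- → run H
t=16: L0/L1/L2 = H/CF/- → run H
t=17: L0/L1/L2 = H/CF/- → run H
t=18: L0/L1/L2 = -/CF/- → run C
t=19: L0/L1/L2 = -/CF/- → run C
t=20: L0/L1/L2 = -/CF/- → run C
t=21: L0/L1/L2 = -/CF/- → run C
t=22: L0/L1/L2 = -/F/- → run F
t=23: L0/L1/L2 = -/F/- → run F
t=24: (idle)

completion order = B, E, H, C, F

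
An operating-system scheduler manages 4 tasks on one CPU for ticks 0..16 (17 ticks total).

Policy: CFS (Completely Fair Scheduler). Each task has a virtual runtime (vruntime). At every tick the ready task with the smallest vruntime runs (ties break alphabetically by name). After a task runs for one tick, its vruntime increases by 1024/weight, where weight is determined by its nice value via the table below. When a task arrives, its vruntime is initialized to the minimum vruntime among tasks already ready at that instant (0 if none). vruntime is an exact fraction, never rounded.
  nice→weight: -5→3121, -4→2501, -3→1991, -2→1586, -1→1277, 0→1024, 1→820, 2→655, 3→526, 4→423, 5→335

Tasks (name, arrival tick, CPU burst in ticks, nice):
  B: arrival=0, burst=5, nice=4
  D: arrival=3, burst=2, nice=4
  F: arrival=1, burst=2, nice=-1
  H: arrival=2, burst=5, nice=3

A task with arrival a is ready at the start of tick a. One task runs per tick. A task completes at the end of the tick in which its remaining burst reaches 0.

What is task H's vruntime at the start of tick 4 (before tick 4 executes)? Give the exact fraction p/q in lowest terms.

vruntime(H, start of tick 4) = 1024/423

t=0: vr[B=0] → run B
t=1: vr[B=1024/423 F=1024/423] → run B
t=2: vr[B=2048/423 F=1024/423 H=1024/423] → run F
t=3: vr[B=2048/423 D=1024/423 F=1740800/540171 H=1024/423] → run D
t=4: vr[B=2048/423 D=2048/423 F=1740800/540171 H=1024/423] → run H
t=5: vr[B=2048/423 D=2048/423 F=1740800/540171 H=485888/111249] → run F
t=6: vr[B=2048/423 D=2048/423 H=485888/111249] → run H
t=7: vr[B=2048/423 D=2048/423 H=702464/111249] → run B
t=8: vr[B=1024/141 D=2048/423 H=702464/111249] → run D
t=9: vr[B=1024/141 H=702464/111249] → run H
t=10: vr[B=1024/141 H=919040/111249] → run B
t=11: vr[B=4096/423 H=919040/111249] → run H
t=12: vr[B=4096/423 H=1135616/111249] → run B
t=13: vr[H=1135616/111249] → run H
t=14: (idle)
t=15: (idle)
t=16: (idle)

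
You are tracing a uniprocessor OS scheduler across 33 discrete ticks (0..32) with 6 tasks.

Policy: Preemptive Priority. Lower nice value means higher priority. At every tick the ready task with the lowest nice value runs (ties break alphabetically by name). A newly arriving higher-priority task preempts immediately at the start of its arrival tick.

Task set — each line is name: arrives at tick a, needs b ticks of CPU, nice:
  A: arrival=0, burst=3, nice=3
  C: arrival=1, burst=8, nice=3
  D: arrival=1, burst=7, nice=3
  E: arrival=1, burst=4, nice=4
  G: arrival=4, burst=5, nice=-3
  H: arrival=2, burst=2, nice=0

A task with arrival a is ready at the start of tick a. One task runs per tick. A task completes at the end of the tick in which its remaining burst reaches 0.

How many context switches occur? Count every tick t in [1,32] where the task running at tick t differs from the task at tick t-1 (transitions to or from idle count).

context switches = 7

t=0: ready={A} → run A
t=1: ready={A,C,D,E} → run A
t=2: ready={A,C,D,E,H} → run H
t=3: ready={A,C,D,E,H} → run H
t=4: ready={A,C,D,E,G} → run G
t=5: ready={A,C,D,E,G} → run G
t=6: ready={A,C,D,E,G} → run G
t=7: ready={A,C,D,E,G} → run G
t=8: ready={A,C,D,E,G} → run G
t=9: ready={A,C,D,E} → run A
t=10: ready={C,D,E} → run C
t=11: ready={C,D,E} → run C
t=12: ready={C,D,E} → run C
t=13: ready={C,D,E} → run C
t=14: ready={C,D,E} → run C
t=15: ready={C,D,E} → run C
t=16: ready={C,D,E} → run C
t=17: ready={C,D,E} → run C
t=18: ready={D,E} → run D
t=19: ready={D,E} → run D
t=20: ready={D,E} → run D
t=21: ready={D,E} → run D
t=22: ready={D,E} → run D
t=23: ready={D,E} → run D
t=24: ready={D,E} → run D
t=25: ready={E} → run E
t=26: ready={E} → run E
t=27: ready={E} → run E
t=28: ready={E} → run E
t=29: (idle)
t=30: (idle)
t=31: (idle)
t=32: (idle)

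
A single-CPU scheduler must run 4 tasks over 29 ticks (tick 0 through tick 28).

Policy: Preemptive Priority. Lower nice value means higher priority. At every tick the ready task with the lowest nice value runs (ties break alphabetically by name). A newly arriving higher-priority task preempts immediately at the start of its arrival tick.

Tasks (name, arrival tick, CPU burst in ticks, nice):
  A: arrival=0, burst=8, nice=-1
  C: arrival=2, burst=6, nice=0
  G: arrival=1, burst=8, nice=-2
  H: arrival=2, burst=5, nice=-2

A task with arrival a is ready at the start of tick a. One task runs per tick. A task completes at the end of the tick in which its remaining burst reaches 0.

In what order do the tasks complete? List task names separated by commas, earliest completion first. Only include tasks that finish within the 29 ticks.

t=0: ready={A} → run A
t=1: ready={A,G} → run G
t=2: ready={A,C,G,H} → run G
t=3: ready={A,C,G,H} → run G
t=4: ready={A,C,G,H} → run G
t=5: ready={A,C,G,H} → run G
t=6: ready={A,C,G,H} → run G
t=7: ready={A,C,G,H} → run G
t=8: ready={A,C,G,H} → run G
t=9: ready={A,C,H} → run H
t=10: ready={A,C,H} → run H
t=11: ready={A,C,H} → run H
t=12: ready={A,C,H} → run H
t=13: ready={A,C,H} → run H
t=14: ready={A,C} → run A
t=15: ready={A,C} → run A
t=16: ready={A,C} → run A
t=17: ready={A,C} → run A
t=18: ready={A,C} → run A
t=19: ready={A,C} → run A
t=20: ready={A,C} → run A
t=21: ready={C} → run C
t=22: ready={C} → run C
t=23: ready={C} → run C
t=24: ready={C} → run C
t=25: ready={C} → run C
t=26: ready={C} → run C
t=27: (idle)
t=28: (idle)

completion order = G, H, A, C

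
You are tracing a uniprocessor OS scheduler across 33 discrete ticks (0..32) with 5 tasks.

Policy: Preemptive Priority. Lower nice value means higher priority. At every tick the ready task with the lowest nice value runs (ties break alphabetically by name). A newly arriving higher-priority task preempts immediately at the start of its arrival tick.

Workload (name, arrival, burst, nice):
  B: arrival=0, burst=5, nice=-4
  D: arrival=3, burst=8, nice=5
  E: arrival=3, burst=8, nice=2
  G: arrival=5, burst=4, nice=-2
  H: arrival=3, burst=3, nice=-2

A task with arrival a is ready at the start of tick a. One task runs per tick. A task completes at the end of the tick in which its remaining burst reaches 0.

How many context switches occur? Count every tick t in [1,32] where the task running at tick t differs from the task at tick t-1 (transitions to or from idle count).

t=0: ready={B} → run B
t=1: ready={B} → run B
t=2: ready={B} → run B
t=3: ready={B,D,E,H} → run B
t=4: ready={B,D,E,H} → run B
t=5: ready={D,E,G,H} → run G
t=6: ready={D,E,G,H} → run G
t=7: ready={D,E,G,H} → run G
t=8: ready={D,E,G,H} → run G
t=9: ready={D,E,H} → run H
t=10: ready={D,E,H} → run H
t=11: ready={D,E,H} → run H
t=12: ready={D,E} → run E
t=13: ready={D,E} → run E
t=14: ready={D,E} → run E
t=15: ready={D,E} → run E
t=16: ready={D,E} → run E
t=17: ready={D,E} → run E
t=18: ready={D,E} → run E
t=19: ready={D,E} → run E
t=20: ready={D} → run D
t=21: ready={D} → run D
t=22: ready={D} → run D
t=23: ready={D} → run D
t=24: ready={D} → run D
t=25: ready={D} → run D
t=26: ready={D} → run D
t=27: ready={D} → run D
t=28: (idle)
t=29: (idle)
t=30: (idle)
t=31: (idle)
t=32: (idle)

context switches = 5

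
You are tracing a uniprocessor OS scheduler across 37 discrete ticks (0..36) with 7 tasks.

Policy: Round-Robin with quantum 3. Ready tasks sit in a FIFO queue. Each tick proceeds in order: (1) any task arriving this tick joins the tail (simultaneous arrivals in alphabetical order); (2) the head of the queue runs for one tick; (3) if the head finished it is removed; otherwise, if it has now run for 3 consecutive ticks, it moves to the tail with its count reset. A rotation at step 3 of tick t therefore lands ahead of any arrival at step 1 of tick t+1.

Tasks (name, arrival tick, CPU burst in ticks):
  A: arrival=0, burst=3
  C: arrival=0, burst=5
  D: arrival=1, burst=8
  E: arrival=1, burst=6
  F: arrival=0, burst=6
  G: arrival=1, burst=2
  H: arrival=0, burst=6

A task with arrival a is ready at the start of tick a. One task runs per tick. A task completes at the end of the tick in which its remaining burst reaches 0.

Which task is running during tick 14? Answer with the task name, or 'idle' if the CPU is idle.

running at tick 14 = D

t=0: queue=[A,C,F,H] q_used=0 → run A
t=1: queue=[A,C,F,H,D,E,G] q_used=1 → run A
t=2: queue=[A,C,F,H,D,E,G] q_used=2 → run A
t=3: queue=[C,F,H,D,E,G] q_used=0 → run C
t=4: queue=[C,F,H,D,E,G] q_used=1 → run C
t=5: queue=[C,F,H,D,E,G] q_used=2 → run C
t=6: queue=[F,H,D,E,G,C] q_used=0 → run F
t=7: queue=[F,H,D,E,G,C] q_used=1 → run F
t=8: queue=[F,H,D,E,G,C] q_used=2 → run F
t=9: queue=[H,D,E,G,C,F] q_used=0 → run H
t=10: queue=[H,D,E,G,C,F] q_used=1 → run H
t=11: queue=[H,D,E,G,C,F] q_used=2 → run H
t=12: queue=[D,E,G,C,F,H] q_used=0 → run D
t=13: queue=[D,E,G,C,F,H] q_used=1 → run D
t=14: queue=[D,E,G,C,F,H] q_used=2 → run D
t=15: queue=[E,G,C,F,H,D] q_used=0 → run E
t=16: queue=[E,G,C,F,H,D] q_used=1 → run E
t=17: queue=[E,G,C,F,H,D] q_used=2 → run E
t=18: queue=[G,C,F,H,D,E] q_used=0 → run G
t=19: queue=[G,C,F,H,D,E] q_used=1 → run G
t=20: queue=[C,F,H,D,E] q_used=0 → run C
t=21: queue=[C,F,H,D,E] q_used=1 → run C
t=22: queue=[F,H,D,E] q_used=0 → run F
t=23: queue=[F,H,D,E] q_used=1 → run F
t=24: queue=[F,H,D,E] q_used=2 → run F
t=25: queue=[H,D,E] q_used=0 → run H
t=26: queue=[H,D,E] q_used=1 → run H
t=27: queue=[H,D,E] q_used=2 → run H
t=28: queue=[D,E] q_used=0 → run D
t=29: queue=[D,E] q_used=1 → run D
t=30: queue=[D,E] q_used=2 → run D
t=31: queue=[E,D] q_used=0 → run E
t=32: queue=[E,D] q_used=1 → run E
t=33: queue=[E,D] q_used=2 → run E
t=34: queue=[D] q_used=0 → run D
t=35: queue=[D] q_used=1 → run D
t=36: (idle)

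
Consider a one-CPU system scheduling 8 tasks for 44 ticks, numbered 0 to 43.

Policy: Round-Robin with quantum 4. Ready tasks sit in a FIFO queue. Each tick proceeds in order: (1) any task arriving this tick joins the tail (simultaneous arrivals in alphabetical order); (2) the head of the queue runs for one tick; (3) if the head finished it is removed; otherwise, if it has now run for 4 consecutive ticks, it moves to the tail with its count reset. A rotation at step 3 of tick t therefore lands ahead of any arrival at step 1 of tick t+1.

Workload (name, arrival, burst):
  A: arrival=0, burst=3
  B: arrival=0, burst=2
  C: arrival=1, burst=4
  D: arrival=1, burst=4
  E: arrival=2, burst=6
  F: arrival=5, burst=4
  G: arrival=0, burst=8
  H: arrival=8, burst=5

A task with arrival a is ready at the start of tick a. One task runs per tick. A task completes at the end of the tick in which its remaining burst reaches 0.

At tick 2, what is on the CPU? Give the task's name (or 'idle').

running at tick 2 = A

t=0: queue=[A,B,G] q_used=0 → run A
t=1: queue=[A,B,G,C,D] q_used=1 → run A
t=2: queue=[A,B,G,C,D,E] q_used=2 → run A
t=3: queue=[B,G,C,D,E] q_used=0 → run B
t=4: queue=[B,G,C,D,E] q_used=1 → run B
t=5: queue=[G,C,D,E,F] q_used=0 → run G
t=6: queue=[G,C,D,E,F] q_used=1 → run G
t=7: queue=[G,C,D,E,F] q_used=2 → run G
t=8: queue=[G,C,D,E,F,H] q_used=3 → run G
t=9: queue=[C,D,E,F,H,G] q_used=0 → run C
t=10: queue=[C,D,E,F,H,G] q_used=1 → run C
t=11: queue=[C,D,E,F,H,G] q_used=2 → run C
t=12: queue=[C,D,E,F,H,G] q_used=3 → run C
t=13: queue=[D,E,F,H,G] q_used=0 → run D
t=14: queue=[D,E,F,H,G] q_used=1 → run D
t=15: queue=[D,E,F,H,G] q_used=2 → run D
t=16: queue=[D,E,F,H,G] q_used=3 → run D
t=17: queue=[E,F,H,G] q_used=0 → run E
t=18: queue=[E,F,H,G] q_used=1 → run E
t=19: queue=[E,F,H,G] q_used=2 → run E
t=20: queue=[E,F,H,G] q_used=3 → run E
t=21: queue=[F,H,G,E] q_used=0 → run F
t=22: queue=[F,H,G,E] q_used=1 → run F
t=23: queue=[F,H,G,E] q_used=2 → run F
t=24: queue=[F,H,G,E] q_used=3 → run F
t=25: queue=[H,G,E] q_used=0 → run H
t=26: queue=[H,G,E] q_used=1 → run H
t=27: queue=[H,G,E] q_used=2 → run H
t=28: queue=[H,G,E] q_used=3 → run H
t=29: queue=[G,E,H] q_used=0 → run G
t=30: queue=[G,E,H] q_used=1 → run G
t=31: queue=[G,E,H] q_used=2 → run G
t=32: queue=[G,E,H] q_used=3 → run G
t=33: queue=[E,H] q_used=0 → run E
t=34: queue=[E,H] q_used=1 → run E
t=35: queue=[H] q_used=0 → run H
t=36: (idle)
t=37: (idle)
t=38: (idle)
t=39: (idle)
t=40: (idle)
t=41: (idle)
t=42: (idle)
t=43: (idle)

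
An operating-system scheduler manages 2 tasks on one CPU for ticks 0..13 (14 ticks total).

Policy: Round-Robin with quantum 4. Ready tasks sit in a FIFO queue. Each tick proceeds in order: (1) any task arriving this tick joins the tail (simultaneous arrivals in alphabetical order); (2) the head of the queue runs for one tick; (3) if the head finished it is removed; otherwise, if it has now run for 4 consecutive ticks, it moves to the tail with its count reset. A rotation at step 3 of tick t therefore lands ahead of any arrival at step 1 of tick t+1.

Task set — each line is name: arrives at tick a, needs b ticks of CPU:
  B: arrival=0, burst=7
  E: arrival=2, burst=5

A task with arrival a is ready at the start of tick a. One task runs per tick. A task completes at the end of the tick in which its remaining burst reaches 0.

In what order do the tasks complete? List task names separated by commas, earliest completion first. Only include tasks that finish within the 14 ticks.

t=0: queue=[B] q_used=0 → run B
t=1: queue=[B] q_used=1 → run B
t=2: queue=[B,E] q_used=2 → run B
t=3: queue=[B,E] q_used=3 → run B
t=4: queue=[E,B] q_used=0 → run E
t=5: queue=[E,B] q_used=1 → run E
t=6: queue=[E,B] q_used=2 → run E
t=7: queue=[E,B] q_used=3 → run E
t=8: queue=[B,E] q_used=0 → run B
t=9: queue=[B,E] q_used=1 → run B
t=10: queue=[B,E] q_used=2 → run B
t=11: queue=[E] q_used=0 → run E
t=12: (idle)
t=13: (idle)

completion order = B, E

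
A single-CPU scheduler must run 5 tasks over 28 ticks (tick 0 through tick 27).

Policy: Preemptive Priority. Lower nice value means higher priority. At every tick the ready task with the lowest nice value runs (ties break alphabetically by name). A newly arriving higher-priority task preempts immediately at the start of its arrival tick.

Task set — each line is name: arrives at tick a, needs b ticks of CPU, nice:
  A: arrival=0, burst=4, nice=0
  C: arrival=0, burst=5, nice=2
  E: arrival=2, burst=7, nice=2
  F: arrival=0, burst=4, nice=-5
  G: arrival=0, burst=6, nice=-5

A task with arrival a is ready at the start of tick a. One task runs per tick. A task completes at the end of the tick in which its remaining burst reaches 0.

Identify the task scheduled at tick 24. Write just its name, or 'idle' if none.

running at tick 24 = E

t=0: ready={A,C,F,G} → run F
t=1: ready={A,C,F,G} → run F
t=2: ready={A,C,E,F,G} → run F
t=3: ready={A,C,E,F,G} → run F
t=4: ready={A,C,E,G} → run G
t=5: ready={A,C,E,G} → run G
t=6: ready={A,C,E,G} → run G
t=7: ready={A,C,E,G} → run G
t=8: ready={A,C,E,G} → run G
t=9: ready={A,C,E,G} → run G
t=10: ready={A,C,E} → run A
t=11: ready={A,C,E} → run A
t=12: ready={A,C,E} → run A
t=13: ready={A,C,E} → run A
t=14: ready={C,E} → run C
t=15: ready={C,E} → run C
t=16: ready={C,E} → run C
t=17: ready={C,E} → run C
t=18: ready={C,E} → run C
t=19: ready={E} → run E
t=20: ready={E} → run E
t=21: ready={E} → run E
t=22: ready={E} → run E
t=23: ready={E} → run E
t=24: ready={E} → run E
t=25: ready={E} → run E
t=26: (idle)
t=27: (idle)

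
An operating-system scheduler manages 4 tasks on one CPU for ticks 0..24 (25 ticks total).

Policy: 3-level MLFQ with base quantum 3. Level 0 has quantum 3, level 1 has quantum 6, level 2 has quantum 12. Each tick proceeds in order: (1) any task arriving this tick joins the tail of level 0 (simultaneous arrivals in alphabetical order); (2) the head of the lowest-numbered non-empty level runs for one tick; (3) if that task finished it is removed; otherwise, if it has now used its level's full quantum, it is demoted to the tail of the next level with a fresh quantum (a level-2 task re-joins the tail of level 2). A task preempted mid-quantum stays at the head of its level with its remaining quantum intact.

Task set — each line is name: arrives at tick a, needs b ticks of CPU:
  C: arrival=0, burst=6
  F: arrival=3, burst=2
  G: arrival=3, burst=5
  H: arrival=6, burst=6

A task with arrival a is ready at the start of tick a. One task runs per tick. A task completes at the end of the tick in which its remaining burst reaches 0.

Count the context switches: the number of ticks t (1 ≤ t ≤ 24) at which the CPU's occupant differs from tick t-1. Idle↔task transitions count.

t=0: L0/L1/L2 = C/-/- → run C
t=1: L0/L1/L2 = C/-/- → run C
t=2: L0/L1/L2 = C/-/- → run C
t=3: L0/L1/L2 = FG/C/- → run F
t=4: L0/L1/L2 = FG/C/- → run F
t=5: L0/L1/L2 = G/C/- → run G
t=6: L0/L1/L2 = GH/C/- → run G
t=7: L0/L1/L2 = GH/C/- → run G
t=8: L0/L1/L2 = H/CG/- → run H
t=9: L0/L1/L2 = H/CG/- → run H
t=10: L0/L1/L2 = H/CG/- → run H
t=11: L0/L1/L2 = -/CGH/- → run C
t=12: L0/L1/L2 = -/CGH/- → run C
t=13: L0/L1/L2 = -/CGH/- → run C
t=14: L0/L1/L2 = -/GH/- → run G
t=15: L0/L1/L2 = -/GH/- → run G
t=16: L0/L1/L2 = -/H/- → run H
t=17: L0/L1/L2 = -/H/- → run H
t=18: L0/L1/L2 = -/H/- → run H
t=19: (idle)
t=20: (idle)
t=21: (idle)
t=22: (idle)
t=23: (idle)
t=24: (idle)

context switches = 7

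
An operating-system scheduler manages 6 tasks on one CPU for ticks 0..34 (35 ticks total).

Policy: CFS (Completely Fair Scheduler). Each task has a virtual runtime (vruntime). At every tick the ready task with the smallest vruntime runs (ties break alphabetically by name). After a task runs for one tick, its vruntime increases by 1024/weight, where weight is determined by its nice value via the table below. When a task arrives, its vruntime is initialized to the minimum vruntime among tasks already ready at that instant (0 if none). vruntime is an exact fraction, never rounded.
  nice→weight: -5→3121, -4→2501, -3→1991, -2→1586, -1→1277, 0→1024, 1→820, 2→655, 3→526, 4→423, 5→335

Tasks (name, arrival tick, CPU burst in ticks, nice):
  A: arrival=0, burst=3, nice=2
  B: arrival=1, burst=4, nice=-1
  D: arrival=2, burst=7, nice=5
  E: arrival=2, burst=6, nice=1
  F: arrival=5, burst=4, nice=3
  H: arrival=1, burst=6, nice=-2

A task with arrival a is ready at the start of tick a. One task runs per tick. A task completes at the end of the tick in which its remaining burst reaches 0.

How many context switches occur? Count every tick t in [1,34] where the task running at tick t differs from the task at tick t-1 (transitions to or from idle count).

t=0: vr[A=0] → run A
t=1: vr[A=1024/655 B=1024/655 H=1024/655] → run A
t=2: vr[A=2048/655 B=1024/655 D=1024/655 E=1024/655 H=1024/655] → run B
t=3: vr[A=2048/655 B=1978368/836435 D=1024/655 E=1024/655 H=1024/655] → run D
t=4: vr[A=2048/655 B=1978368/836435 D=202752/43885 E=1024/655 H=1024/655] → run E
t=5: vr[A=2048/655 B=1978368/836435 D=202752/43885 E=15104/5371 F=1024/655 H=1024/655] → run F
t=6: vr[A=2048/655 B=1978368/836435 D=202752/43885 E=15104/5371 F=604672/172265 H=1024/655] → run H
t=7: vr[A=2048/655 B=1978368/836435 D=202752/43885 E=15104/5371 F=604672/172265 H=1147392/519415] → run H
t=8: vr[A=2048/655 B=1978368/836435 D=202752/43885 E=15104/5371 F=604672/172265 H=1482752/519415] → run B
t=9: vr[A=2048/655 B=2649088/836435 D=202752/43885 E=15104/5371 F=604672/172265 H=1482752/519415] → run E
t=10: vr[A=2048/655 B=2649088/836435 D=202752/43885 E=109056/26855 F=604672/172265 H=1482752/519415] → run H
t=11: vr[A=2048/655 B=2649088/836435 D=202752/43885 E=109056/26855 F=604672/172265 H=1818112/519415] → run A
t=12: vr[B=2649088/836435 D=202752/43885 E=109056/26855 F=604672/172265 H=1818112/519415] → run B
t=13: vr[B=3319808/836435 D=202752/43885 E=109056/26855 F=604672/172265 H=1818112/519415] → run H
t=14: vr[B=3319808/836435 D=202752/43885 E=109056/26855 F=604672/172265 H=2153472/519415] → run F
t=15: vr[B=3319808/836435 D=202752/43885 E=109056/26855 F=940032/172265 H=2153472/519415] → run B
t=16: vr[D=202752/43885 E=109056/26855 F=940032/172265 H=2153472/519415] → run E
t=17: vr[D=202752/43885 E=142592/26855 F=940032/172265 H=2153472/519415] → run H
t=18: vr[D=202752/43885 E=142592/26855 F=940032/172265 H=2488832/519415] → run D
t=19: vr[D=336896/43885 E=142592/26855 F=940032/172265 H=2488832/519415] → run H
t=20: vr[D=336896/43885 E=142592/26855 F=940032/172265] → run E
t=21: vr[D=336896/43885 E=176128/26855 F=940032/172265] → run F
t=22: vr[D=336896/43885 E=176128/26855 F=1275392/172265] → run E
t=23: vr[D=336896/43885 E=209664/26855 F=1275392/172265] → run F
t=24: vr[D=336896/43885 E=209664/26855] → run D
t=25: vr[D=94208/8777 E=209664/26855] → run E
t=26: vr[D=94208/8777] → run D
t=27: vr[D=605184/43885] → run D
t=28: vr[D=739328/43885] → run D
t=29: vr[D=873472/43885] → run D
t=30: (idle)
t=31: (idle)
t=32: (idle)
t=33: (idle)
t=34: (idle)

context switches = 25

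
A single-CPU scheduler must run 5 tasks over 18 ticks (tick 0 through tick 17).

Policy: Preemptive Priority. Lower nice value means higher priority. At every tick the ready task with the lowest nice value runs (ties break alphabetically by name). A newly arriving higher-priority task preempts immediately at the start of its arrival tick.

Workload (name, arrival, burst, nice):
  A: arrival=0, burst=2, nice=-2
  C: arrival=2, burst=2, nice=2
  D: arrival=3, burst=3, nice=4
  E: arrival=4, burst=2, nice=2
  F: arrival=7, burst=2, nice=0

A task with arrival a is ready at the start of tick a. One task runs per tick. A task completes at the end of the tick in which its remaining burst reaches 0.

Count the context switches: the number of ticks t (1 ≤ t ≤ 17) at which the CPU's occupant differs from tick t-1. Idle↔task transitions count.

t=0: ready={A} → run A
t=1: ready={A} → run A
t=2: ready={C} → run C
t=3: ready={C,D} → run C
t=4: ready={D,E} → run E
t=5: ready={D,E} → run E
t=6: ready={D} → run D
t=7: ready={D,F} → run F
t=8: ready={D,F} → run F
t=9: ready={D} → run D
t=10: ready={D} → run D
t=11: (idle)
t=12: (idle)
t=13: (idle)
t=14: (idle)
t=15: (idle)
t=16: (idle)
t=17: (idle)

context switches = 6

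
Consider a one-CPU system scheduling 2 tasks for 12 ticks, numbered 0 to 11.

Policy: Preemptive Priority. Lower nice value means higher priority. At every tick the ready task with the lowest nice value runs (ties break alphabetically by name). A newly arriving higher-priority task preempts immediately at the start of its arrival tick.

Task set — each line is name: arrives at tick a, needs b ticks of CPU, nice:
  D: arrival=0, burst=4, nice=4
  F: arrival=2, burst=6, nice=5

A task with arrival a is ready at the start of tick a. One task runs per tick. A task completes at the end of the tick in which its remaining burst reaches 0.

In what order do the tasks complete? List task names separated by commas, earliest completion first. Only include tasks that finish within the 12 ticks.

t=0: ready={D} → run D
t=1: ready={D} → run D
t=2: ready={D,F} → run D
t=3: ready={D,F} → run D
t=4: ready={F} → run F
t=5: ready={F} → run F
t=6: ready={F} → run F
t=7: ready={F} → run F
t=8: ready={F} → run F
t=9: ready={F} → run F
t=10: (idle)
t=11: (idle)

completion order = D, F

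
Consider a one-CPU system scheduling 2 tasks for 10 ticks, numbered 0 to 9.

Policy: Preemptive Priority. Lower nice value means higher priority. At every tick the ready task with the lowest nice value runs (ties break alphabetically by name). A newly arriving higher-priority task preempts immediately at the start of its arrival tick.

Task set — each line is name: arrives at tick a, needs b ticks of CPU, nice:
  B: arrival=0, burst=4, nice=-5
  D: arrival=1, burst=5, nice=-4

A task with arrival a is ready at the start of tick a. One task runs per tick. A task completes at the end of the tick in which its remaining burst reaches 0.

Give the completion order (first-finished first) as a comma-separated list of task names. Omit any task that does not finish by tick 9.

t=0: ready={B} → run B
t=1: ready={B,D} → run B
t=2: ready={B,D} → run B
t=3: ready={B,D} → run B
t=4: ready={D} → run D
t=5: ready={D} → run D
t=6: ready={D} → run D
t=7: ready={D} → run D
t=8: ready={D} → run D
t=9: (idle)

completion order = B, D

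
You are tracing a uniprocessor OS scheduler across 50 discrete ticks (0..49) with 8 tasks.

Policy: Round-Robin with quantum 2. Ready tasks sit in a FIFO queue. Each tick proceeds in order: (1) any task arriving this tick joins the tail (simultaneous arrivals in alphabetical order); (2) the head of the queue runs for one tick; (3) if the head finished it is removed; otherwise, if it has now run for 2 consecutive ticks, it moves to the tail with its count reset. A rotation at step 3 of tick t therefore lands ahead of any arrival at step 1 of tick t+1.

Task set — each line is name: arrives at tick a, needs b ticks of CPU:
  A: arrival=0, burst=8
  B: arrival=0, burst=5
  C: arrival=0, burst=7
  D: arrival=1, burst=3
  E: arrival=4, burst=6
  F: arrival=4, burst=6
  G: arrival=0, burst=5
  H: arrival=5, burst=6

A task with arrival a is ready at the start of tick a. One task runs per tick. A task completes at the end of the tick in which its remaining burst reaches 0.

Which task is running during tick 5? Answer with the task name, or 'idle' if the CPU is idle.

t=0: queue=[A,B,C,G] q_used=0 → run A
t=1: queue=[A,B,C,G,D] q_used=1 → run A
t=2: queue=[B,C,G,D,A] q_used=0 → run B
t=3: queue=[B,C,G,D,A] q_used=1 → run B
t=4: queue=[C,G,D,A,B,E,F] q_used=0 → run C
t=5: queue=[C,G,D,A,B,E,F,H] q_used=1 → run C
t=6: queue=[G,D,A,B,E,F,H,C] q_used=0 → run G
t=7: queue=[G,D,A,B,E,F,H,C] q_used=1 → run G
t=8: queue=[D,A,B,E,F,H,C,G] q_used=0 → run D
t=9: queue=[D,A,B,E,F,H,C,G] q_used=1 → run D
t=10: queue=[A,B,E,F,H,C,G,D] q_used=0 → run A
t=11: queue=[A,B,E,F,H,C,G,D] q_used=1 → run A
t=12: queue=[B,E,F,H,C,G,D,A] q_used=0 → run B
t=13: queue=[B,E,F,H,C,G,D,A] q_used=1 → run B
t=14: queue=[E,F,H,C,G,D,A,B] q_used=0 → run E
t=15: queue=[E,F,H,C,G,D,A,B] q_used=1 → run E
t=16: queue=[F,H,C,G,D,A,B,E] q_used=0 → run F
t=17: queue=[F,H,C,G,D,A,B,E] q_used=1 → run F
t=18: queue=[H,C,G,D,A,B,E,F] q_used=0 → run H
t=19: queue=[H,C,G,D,A,B,E,F] q_used=1 → run H
t=20: queue=[C,G,D,A,B,E,F,H] q_used=0 → run C
t=21: queue=[C,G,D,A,B,E,F,H] q_used=1 → run C
t=22: queue=[G,D,A,B,E,F,H,C] q_used=0 → run G
t=23: queue=[G,D,A,B,E,F,H,C] q_used=1 → run G
t=24: queue=[D,A,B,E,F,H,C,G] q_used=0 → run D
t=25: queue=[A,B,E,F,H,C,G] q_used=0 → run A
t=26: queue=[A,B,E,F,H,C,G] q_used=1 → run A
t=27: queue=[B,E,F,H,C,G,A] q_used=0 → run B
t=28: queue=[E,F,H,C,G,A] q_used=0 → run E
t=29: queue=[E,F,H,C,G,A] q_used=1 → run E
t=30: queue=[F,H,C,G,A,E] q_used=0 → run F
t=31: queue=[F,H,C,G,A,E] q_used=1 → run F
t=32: queue=[H,C,G,A,E,F] q_used=0 → run H
t=33: queue=[H,C,G,A,E,F] q_used=1 → run H
t=34: queue=[C,G,A,E,F,H] q_used=0 → run C
t=35: queue=[C,G,A,E,F,H] q_used=1 → run C
t=36: queue=[G,A,E,F,H,C] q_used=0 → run G
t=37: queue=[A,E,F,H,C] q_used=0 → run A
t=38: queue=[A,E,F,H,C] q_used=1 → run A
t=39: queue=[E,F,H,C] q_used=0 → run E
t=40: queue=[E,F,H,C] q_used=1 → run E
t=41: queue=[F,H,C] q_used=0 → run F
t=42: queue=[F,H,C] q_used=1 → run F
t=43: queue=[H,C] q_used=0 → run H
t=44: queue=[H,C] q_used=1 → run H
t=45: queue=[C] q_used=0 → run C
t=46: (idle)
t=47: (idle)
t=48: (idle)
t=49: (idle)

running at tick 5 = C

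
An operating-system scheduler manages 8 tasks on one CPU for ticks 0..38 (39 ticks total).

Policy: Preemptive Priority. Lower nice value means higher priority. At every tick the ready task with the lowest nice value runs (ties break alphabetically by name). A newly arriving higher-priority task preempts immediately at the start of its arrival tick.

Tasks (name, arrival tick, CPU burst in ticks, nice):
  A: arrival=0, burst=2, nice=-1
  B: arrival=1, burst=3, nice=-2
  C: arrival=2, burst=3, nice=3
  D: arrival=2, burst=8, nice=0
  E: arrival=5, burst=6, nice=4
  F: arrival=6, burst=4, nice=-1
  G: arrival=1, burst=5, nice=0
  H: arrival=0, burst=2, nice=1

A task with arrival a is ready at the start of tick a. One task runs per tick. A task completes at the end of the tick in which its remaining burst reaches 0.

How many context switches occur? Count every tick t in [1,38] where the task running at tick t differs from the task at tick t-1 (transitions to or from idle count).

t=0: ready={A,H} → run A
t=1: ready={A,B,G,H} → run B
t=2: ready={A,B,C,D,G,H} → run B
t=3: ready={A,B,C,D,G,H} → run B
t=4: ready={A,C,D,G,H} → run A
t=5: ready={C,D,E,G,H} → run D
t=6: ready={C,D,E,F,G,H} → run F
t=7: ready={C,D,E,F,G,H} → run F
t=8: ready={C,D,E,F,G,H} → run F
t=9: ready={C,D,E,F,G,H} → run F
t=10: ready={C,D,E,G,H} → run D
t=11: ready={C,D,E,G,H} → run D
t=12: ready={C,D,E,G,H} → run D
t=13: ready={C,D,E,G,H} → run D
t=14: ready={C,D,E,G,H} → run D
t=15: ready={C,D,E,G,H} → run D
t=16: ready={C,D,E,G,H} → run D
t=17: ready={C,E,G,H} → run G
t=18: ready={C,E,G,H} → run G
t=19: ready={C,E,G,H} → run G
t=20: ready={C,E,G,H} → run G
t=21: ready={C,E,G,H} → run G
t=22: ready={C,E,H} → run H
t=23: ready={C,E,H} → run H
t=24: ready={C,E} → run C
t=25: ready={C,E} → run C
t=26: ready={C,E} → run C
t=27: ready={E} → run E
t=28: ready={E} → run E
t=29: ready={E} → run E
t=30: ready={E} → run E
t=31: ready={E} → run E
t=32: ready={E} → run E
t=33: (idle)
t=34: (idle)
t=35: (idle)
t=36: (idle)
t=37: (idle)
t=38: (idle)

context switches = 10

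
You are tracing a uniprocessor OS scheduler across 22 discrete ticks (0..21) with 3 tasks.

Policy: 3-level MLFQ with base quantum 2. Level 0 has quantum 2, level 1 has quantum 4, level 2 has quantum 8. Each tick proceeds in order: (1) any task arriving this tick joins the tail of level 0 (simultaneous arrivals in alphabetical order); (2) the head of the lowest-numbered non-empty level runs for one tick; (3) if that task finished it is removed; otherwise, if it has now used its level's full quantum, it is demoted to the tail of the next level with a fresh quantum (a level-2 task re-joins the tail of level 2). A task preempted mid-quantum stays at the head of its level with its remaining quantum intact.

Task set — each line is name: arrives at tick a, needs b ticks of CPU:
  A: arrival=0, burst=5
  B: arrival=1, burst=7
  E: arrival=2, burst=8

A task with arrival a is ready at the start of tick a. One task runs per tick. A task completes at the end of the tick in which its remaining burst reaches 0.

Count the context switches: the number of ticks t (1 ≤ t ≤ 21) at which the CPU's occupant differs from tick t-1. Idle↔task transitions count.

t=0: L0/L1/L2 = A/-/- → run A
t=1: L0/L1/L2 = AB/-/- → run A
t=2: L0/L1/L2 = BE/A/- → run B
t=3: L0/L1/L2 = BE/A/- → run B
t=4: L0/L1/L2 = E/AB/- → run E
t=5: L0/L1/L2 = E/AB/- → run E
t=6: L0/L1/L2 = -/ABE/- → run A
t=7: L0/L1/L2 = -/ABE/- → run A
t=8: L0/L1/L2 = -/ABE/- → run A
t=9: L0/L1/L2 = -/BE/- → run B
t=10: L0/L1/L2 = -/BE/- → run B
t=11: L0/L1/L2 = -/BE/- → run B
t=12: L0/L1/L2 = -/BE/- → run B
t=13: L0/L1/L2 = -/E/B → run E
t=14: L0/L1/L2 = -/E/B → run E
t=15: L0/L1/L2 = -/E/B → run E
t=16: L0/L1/L2 = -/E/B → run E
t=17: L0/L1/L2 = -/-/BE → run B
t=18: L0/L1/L2 = -/-/E → run E
t=19: L0/L1/L2 = -/-/E → run E
t=20: (idle)
t=21: (idle)

context switches = 8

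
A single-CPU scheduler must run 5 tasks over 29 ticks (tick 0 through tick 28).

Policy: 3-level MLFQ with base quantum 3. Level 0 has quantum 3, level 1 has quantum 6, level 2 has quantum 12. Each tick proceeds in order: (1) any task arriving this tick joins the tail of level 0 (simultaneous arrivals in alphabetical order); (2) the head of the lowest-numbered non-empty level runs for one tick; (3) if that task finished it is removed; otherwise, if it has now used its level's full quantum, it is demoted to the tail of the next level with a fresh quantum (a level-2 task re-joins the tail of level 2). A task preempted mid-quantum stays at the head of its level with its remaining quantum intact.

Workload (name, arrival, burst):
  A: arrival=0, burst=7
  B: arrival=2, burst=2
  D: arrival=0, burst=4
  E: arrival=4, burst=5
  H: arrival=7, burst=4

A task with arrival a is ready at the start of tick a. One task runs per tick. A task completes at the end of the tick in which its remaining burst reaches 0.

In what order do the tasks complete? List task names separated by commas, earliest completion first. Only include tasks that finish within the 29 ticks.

completion order = B, A, D, E, H

t=0: L0/L1/L2 = AD/-/- → run A
t=1: L0/L1/L2 = AD/-/- → run A
t=2: L0/L1/L2 = ADB/-/- → run A
t=3: L0/L1/L2 = DB/A/- → run D
t=4: L0/L1/L2 = DBE/A/- → run D
t=5: L0/L1/L2 = DBE/A/- → run D
t=6: L0/L1/L2 = BE/AD/- → run B
t=7: L0/L1/L2 = BEH/AD/- → run B
t=8: L0/L1/L2 = EH/AD/- → run E
t=9: L0/L1/L2 = EH/AD/- → run E
t=10: L0/L1/L2 = EH/AD/- → run E
t=11: L0/L1/L2 = H/ADE/- → run H
t=12: L0/L1/L2 = H/ADE/- → run H
t=13: L0/L1/L2 = H/ADE/- → run H
t=14: L0/L1/L2 = -/ADEH/- → run A
t=15: L0/L1/L2 = -/ADEH/- → run A
t=16: L0/L1/L2 = -/ADEH/- → run A
t=17: L0/L1/L2 = -/ADEH/- → run A
t=18: L0/L1/L2 = -/DEH/- → run D
t=19: L0/L1/L2 = -/EH/- → run E
t=20: L0/L1/L2 = -/EH/- → run E
t=21: L0/L1/L2 = -/H/- → run H
t=22: (idle)
t=23: (idle)
t=24: (idle)
t=25: (idle)
t=26: (idle)
t=27: (idle)
t=28: (idle)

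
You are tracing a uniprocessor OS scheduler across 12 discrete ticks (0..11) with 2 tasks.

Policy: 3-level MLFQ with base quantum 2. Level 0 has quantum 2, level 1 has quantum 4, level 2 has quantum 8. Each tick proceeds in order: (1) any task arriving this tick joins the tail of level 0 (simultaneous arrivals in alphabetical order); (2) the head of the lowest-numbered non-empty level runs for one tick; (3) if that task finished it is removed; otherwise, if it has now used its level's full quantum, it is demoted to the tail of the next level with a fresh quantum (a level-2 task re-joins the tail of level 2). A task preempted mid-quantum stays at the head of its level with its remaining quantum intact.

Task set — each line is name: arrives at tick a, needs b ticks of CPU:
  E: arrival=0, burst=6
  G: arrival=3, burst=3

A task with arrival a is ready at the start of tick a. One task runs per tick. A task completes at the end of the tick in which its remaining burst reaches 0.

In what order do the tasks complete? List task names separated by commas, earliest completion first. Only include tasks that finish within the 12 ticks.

t=0: L0/L1/L2 = E/-/- → run E
t=1: L0/L1/L2 = E/-/- → run E
t=2: L0/L1/L2 = -/E/- → run E
t=3: L0/L1/L2 = G/E/- → run G
t=4: L0/L1/L2 = G/E/- → run G
t=5: L0/L1/L2 = -/EG/- → run E
t=6: L0/L1/L2 = -/EG/- → run E
t=7: L0/L1/L2 = -/EG/- → run E
t=8: L0/L1/L2 = -/G/- → run G
t=9: (idle)
t=10: (idle)
t=11: (idle)

completion order = E, G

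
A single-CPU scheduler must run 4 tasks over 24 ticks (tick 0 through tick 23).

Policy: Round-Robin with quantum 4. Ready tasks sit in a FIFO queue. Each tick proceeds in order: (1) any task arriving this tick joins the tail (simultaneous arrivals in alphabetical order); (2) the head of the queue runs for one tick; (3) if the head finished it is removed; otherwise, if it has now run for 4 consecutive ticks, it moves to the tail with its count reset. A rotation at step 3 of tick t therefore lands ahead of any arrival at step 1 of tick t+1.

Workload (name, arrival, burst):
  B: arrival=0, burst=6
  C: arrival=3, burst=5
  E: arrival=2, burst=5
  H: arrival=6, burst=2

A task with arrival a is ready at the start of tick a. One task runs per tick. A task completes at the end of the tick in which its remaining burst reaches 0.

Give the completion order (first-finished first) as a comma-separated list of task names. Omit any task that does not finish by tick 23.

completion order = B, H, E, C

t=0: queue=[B] q_used=0 → run B
t=1: queue=[B] q_used=1 → run B
t=2: queue=[B,E] q_used=2 → run B
t=3: queue=[B,E,C] q_used=3 → run B
t=4: queue=[E,C,B] q_used=0 → run E
t=5: queue=[E,C,B] q_used=1 → run E
t=6: queue=[E,C,B,H] q_used=2 → run E
t=7: queue=[E,C,B,H] q_used=3 → run E
t=8: queue=[C,B,H,E] q_used=0 → run C
t=9: queue=[C,B,H,E] q_used=1 → run C
t=10: queue=[C,B,H,E] q_used=2 → run C
t=11: queue=[C,B,H,E] q_used=3 → run C
t=12: queue=[B,H,E,C] q_used=0 → run B
t=13: queue=[B,H,E,C] q_used=1 → run B
t=14: queue=[H,E,C] q_used=0 → run H
t=15: queue=[H,E,C] q_used=1 → run H
t=16: queue=[E,C] q_used=0 → run E
t=17: queue=[C] q_used=0 → run C
t=18: (idle)
t=19: (idle)
t=20: (idle)
t=21: (idle)
t=22: (idle)
t=23: (idle)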